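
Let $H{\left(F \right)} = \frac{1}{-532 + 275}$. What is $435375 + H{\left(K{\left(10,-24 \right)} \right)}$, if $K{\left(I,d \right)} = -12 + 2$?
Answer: $\frac{111891374}{257} \approx 4.3538 \cdot 10^{5}$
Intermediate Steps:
$K{\left(I,d \right)} = -10$
$H{\left(F \right)} = - \frac{1}{257}$ ($H{\left(F \right)} = \frac{1}{-257} = - \frac{1}{257}$)
$435375 + H{\left(K{\left(10,-24 \right)} \right)} = 435375 - \frac{1}{257} = \frac{111891374}{257}$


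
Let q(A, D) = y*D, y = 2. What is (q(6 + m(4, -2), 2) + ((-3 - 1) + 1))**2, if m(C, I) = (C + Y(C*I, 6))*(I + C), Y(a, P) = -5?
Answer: 1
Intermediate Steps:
m(C, I) = (-5 + C)*(C + I) (m(C, I) = (C - 5)*(I + C) = (-5 + C)*(C + I))
q(A, D) = 2*D
(q(6 + m(4, -2), 2) + ((-3 - 1) + 1))**2 = (2*2 + ((-3 - 1) + 1))**2 = (4 + (-4 + 1))**2 = (4 - 3)**2 = 1**2 = 1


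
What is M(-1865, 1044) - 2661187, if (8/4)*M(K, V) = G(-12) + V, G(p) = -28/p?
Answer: -15963983/6 ≈ -2.6607e+6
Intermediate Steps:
M(K, V) = 7/6 + V/2 (M(K, V) = (-28/(-12) + V)/2 = (-28*(-1/12) + V)/2 = (7/3 + V)/2 = 7/6 + V/2)
M(-1865, 1044) - 2661187 = (7/6 + (1/2)*1044) - 2661187 = (7/6 + 522) - 2661187 = 3139/6 - 2661187 = -15963983/6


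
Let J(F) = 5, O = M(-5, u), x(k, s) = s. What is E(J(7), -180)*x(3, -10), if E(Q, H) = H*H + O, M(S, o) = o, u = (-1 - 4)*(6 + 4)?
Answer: -323500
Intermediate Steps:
u = -50 (u = -5*10 = -50)
O = -50
E(Q, H) = -50 + H**2 (E(Q, H) = H*H - 50 = H**2 - 50 = -50 + H**2)
E(J(7), -180)*x(3, -10) = (-50 + (-180)**2)*(-10) = (-50 + 32400)*(-10) = 32350*(-10) = -323500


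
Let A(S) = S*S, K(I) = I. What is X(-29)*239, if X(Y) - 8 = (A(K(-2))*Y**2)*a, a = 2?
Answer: 1609904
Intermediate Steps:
A(S) = S**2
X(Y) = 8 + 8*Y**2 (X(Y) = 8 + ((-2)**2*Y**2)*2 = 8 + (4*Y**2)*2 = 8 + 8*Y**2)
X(-29)*239 = (8 + 8*(-29)**2)*239 = (8 + 8*841)*239 = (8 + 6728)*239 = 6736*239 = 1609904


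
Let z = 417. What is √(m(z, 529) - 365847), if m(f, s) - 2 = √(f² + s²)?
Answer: √(-365845 + 17*√1570) ≈ 604.29*I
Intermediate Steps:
m(f, s) = 2 + √(f² + s²)
√(m(z, 529) - 365847) = √((2 + √(417² + 529²)) - 365847) = √((2 + √(173889 + 279841)) - 365847) = √((2 + √453730) - 365847) = √((2 + 17*√1570) - 365847) = √(-365845 + 17*√1570)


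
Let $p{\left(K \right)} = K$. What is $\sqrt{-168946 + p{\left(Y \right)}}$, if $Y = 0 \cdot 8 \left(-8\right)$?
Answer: $i \sqrt{168946} \approx 411.03 i$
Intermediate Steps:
$Y = 0$ ($Y = 0 \left(-8\right) = 0$)
$\sqrt{-168946 + p{\left(Y \right)}} = \sqrt{-168946 + 0} = \sqrt{-168946} = i \sqrt{168946}$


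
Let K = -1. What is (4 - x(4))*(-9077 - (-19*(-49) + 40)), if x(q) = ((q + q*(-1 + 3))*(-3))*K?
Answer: 321536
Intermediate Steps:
x(q) = 9*q (x(q) = ((q + q*(-1 + 3))*(-3))*(-1) = ((q + q*2)*(-3))*(-1) = ((q + 2*q)*(-3))*(-1) = ((3*q)*(-3))*(-1) = -9*q*(-1) = 9*q)
(4 - x(4))*(-9077 - (-19*(-49) + 40)) = (4 - 9*4)*(-9077 - (-19*(-49) + 40)) = (4 - 1*36)*(-9077 - (931 + 40)) = (4 - 36)*(-9077 - 1*971) = -32*(-9077 - 971) = -32*(-10048) = 321536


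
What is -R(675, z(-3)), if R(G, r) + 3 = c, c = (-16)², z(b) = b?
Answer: -253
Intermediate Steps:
c = 256
R(G, r) = 253 (R(G, r) = -3 + 256 = 253)
-R(675, z(-3)) = -1*253 = -253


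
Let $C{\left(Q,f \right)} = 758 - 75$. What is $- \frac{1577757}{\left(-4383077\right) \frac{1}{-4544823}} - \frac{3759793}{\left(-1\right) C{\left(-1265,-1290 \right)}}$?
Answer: $- \frac{4881058302050452}{2993641591} \approx -1.6305 \cdot 10^{6}$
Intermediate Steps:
$C{\left(Q,f \right)} = 683$
$- \frac{1577757}{\left(-4383077\right) \frac{1}{-4544823}} - \frac{3759793}{\left(-1\right) C{\left(-1265,-1290 \right)}} = - \frac{1577757}{\left(-4383077\right) \frac{1}{-4544823}} - \frac{3759793}{\left(-1\right) 683} = - \frac{1577757}{\left(-4383077\right) \left(- \frac{1}{4544823}\right)} - \frac{3759793}{-683} = - \frac{1577757}{\frac{4383077}{4544823}} - - \frac{3759793}{683} = \left(-1577757\right) \frac{4544823}{4383077} + \frac{3759793}{683} = - \frac{7170626302011}{4383077} + \frac{3759793}{683} = - \frac{4881058302050452}{2993641591}$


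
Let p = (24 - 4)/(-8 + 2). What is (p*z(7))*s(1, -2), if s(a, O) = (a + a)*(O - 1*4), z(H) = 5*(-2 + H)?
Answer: 1000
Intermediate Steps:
p = -10/3 (p = 20/(-6) = 20*(-⅙) = -10/3 ≈ -3.3333)
z(H) = -10 + 5*H
s(a, O) = 2*a*(-4 + O) (s(a, O) = (2*a)*(O - 4) = (2*a)*(-4 + O) = 2*a*(-4 + O))
(p*z(7))*s(1, -2) = (-10*(-10 + 5*7)/3)*(2*1*(-4 - 2)) = (-10*(-10 + 35)/3)*(2*1*(-6)) = -10/3*25*(-12) = -250/3*(-12) = 1000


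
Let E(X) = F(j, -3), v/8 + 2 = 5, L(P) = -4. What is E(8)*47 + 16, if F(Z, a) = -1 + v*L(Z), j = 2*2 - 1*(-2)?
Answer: -4543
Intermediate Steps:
v = 24 (v = -16 + 8*5 = -16 + 40 = 24)
j = 6 (j = 4 + 2 = 6)
F(Z, a) = -97 (F(Z, a) = -1 + 24*(-4) = -1 - 96 = -97)
E(X) = -97
E(8)*47 + 16 = -97*47 + 16 = -4559 + 16 = -4543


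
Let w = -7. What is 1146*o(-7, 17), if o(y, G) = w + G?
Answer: 11460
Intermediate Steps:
o(y, G) = -7 + G
1146*o(-7, 17) = 1146*(-7 + 17) = 1146*10 = 11460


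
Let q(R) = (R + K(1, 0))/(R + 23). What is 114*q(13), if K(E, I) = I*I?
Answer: 247/6 ≈ 41.167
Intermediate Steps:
K(E, I) = I²
q(R) = R/(23 + R) (q(R) = (R + 0²)/(R + 23) = (R + 0)/(23 + R) = R/(23 + R))
114*q(13) = 114*(13/(23 + 13)) = 114*(13/36) = 247/6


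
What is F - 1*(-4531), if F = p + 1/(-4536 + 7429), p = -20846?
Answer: -47199294/2893 ≈ -16315.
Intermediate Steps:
F = -60307477/2893 (F = -20846 + 1/(-4536 + 7429) = -20846 + 1/2893 = -60307477/2893 ≈ -20846.)
F - 1*(-4531) = -60307477/2893 - 1*(-4531) = -60307477/2893 + 4531 = -47199294/2893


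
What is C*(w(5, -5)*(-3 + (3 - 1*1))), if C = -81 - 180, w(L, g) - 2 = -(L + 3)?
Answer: -1566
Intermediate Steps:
w(L, g) = -1 - L (w(L, g) = 2 - (L + 3) = 2 - (3 + L) = 2 + (-3 - L) = -1 - L)
C = -261
C*(w(5, -5)*(-3 + (3 - 1*1))) = -261*(-1 - 1*5)*(-3 + (3 - 1*1)) = -261*(-1 - 5)*(-3 + (3 - 1)) = -(-1566)*(-3 + 2) = -(-1566)*(-1) = -261*6 = -1566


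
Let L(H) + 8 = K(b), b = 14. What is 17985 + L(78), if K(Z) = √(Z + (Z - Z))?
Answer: 17977 + √14 ≈ 17981.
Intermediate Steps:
K(Z) = √Z (K(Z) = √(Z + 0) = √Z)
L(H) = -8 + √14
17985 + L(78) = 17985 + (-8 + √14) = 17977 + √14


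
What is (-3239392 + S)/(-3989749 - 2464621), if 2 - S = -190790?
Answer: 304860/645437 ≈ 0.47233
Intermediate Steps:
S = 190792 (S = 2 - 1*(-190790) = 2 + 190790 = 190792)
(-3239392 + S)/(-3989749 - 2464621) = (-3239392 + 190792)/(-3989749 - 2464621) = -3048600/(-6454370) = -3048600*(-1/6454370) = 304860/645437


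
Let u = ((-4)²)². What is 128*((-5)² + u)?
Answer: 35968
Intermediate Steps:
u = 256 (u = 16² = 256)
128*((-5)² + u) = 128*((-5)² + 256) = 128*(25 + 256) = 128*281 = 35968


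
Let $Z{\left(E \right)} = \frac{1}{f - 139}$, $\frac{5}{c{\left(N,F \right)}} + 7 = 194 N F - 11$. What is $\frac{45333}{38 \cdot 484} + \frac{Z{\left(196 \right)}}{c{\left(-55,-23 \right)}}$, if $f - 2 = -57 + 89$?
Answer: $- \frac{641349977}{1379400} \approx -464.95$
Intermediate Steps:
$f = 34$ ($f = 2 + \left(-57 + 89\right) = 2 + 32 = 34$)
$c{\left(N,F \right)} = \frac{5}{-18 + 194 F N}$ ($c{\left(N,F \right)} = \frac{5}{-7 + \left(194 N F - 11\right)} = \frac{5}{-7 + \left(194 F N - 11\right)} = \frac{5}{-7 + \left(-11 + 194 F N\right)} = \frac{5}{-18 + 194 F N}$)
$Z{\left(E \right)} = - \frac{1}{105}$ ($Z{\left(E \right)} = \frac{1}{34 - 139} = \frac{1}{-105} = - \frac{1}{105}$)
$\frac{45333}{38 \cdot 484} + \frac{Z{\left(196 \right)}}{c{\left(-55,-23 \right)}} = \frac{45333}{38 \cdot 484} - \frac{1}{105 \frac{5}{2 \left(-9 + 97 \left(-23\right) \left(-55\right)\right)}} = \frac{45333}{18392} - \frac{1}{105 \frac{5}{2 \left(-9 + 122705\right)}} = 45333 \cdot \frac{1}{18392} - \frac{1}{105 \frac{5}{2 \cdot 122696}} = \frac{45333}{18392} - \frac{1}{105 \cdot \frac{5}{2} \cdot \frac{1}{122696}} = \frac{45333}{18392} - \frac{1}{105 \cdot \frac{5}{245392}} = \frac{45333}{18392} - \frac{35056}{75} = - \frac{641349977}{1379400}$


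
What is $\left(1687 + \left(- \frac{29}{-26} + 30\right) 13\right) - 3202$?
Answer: $- \frac{2221}{2} \approx -1110.5$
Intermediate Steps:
$\left(1687 + \left(- \frac{29}{-26} + 30\right) 13\right) - 3202 = \left(1687 + \left(\left(-29\right) \left(- \frac{1}{26}\right) + 30\right) 13\right) - 3202 = \left(1687 + \left(\frac{29}{26} + 30\right) 13\right) - 3202 = \left(1687 + \frac{809}{26} \cdot 13\right) - 3202 = \left(1687 + \frac{809}{2}\right) - 3202 = \frac{4183}{2} - 3202 = - \frac{2221}{2}$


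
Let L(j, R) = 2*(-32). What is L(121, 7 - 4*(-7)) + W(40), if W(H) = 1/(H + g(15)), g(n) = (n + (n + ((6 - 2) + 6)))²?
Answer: -104959/1640 ≈ -63.999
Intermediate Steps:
g(n) = (10 + 2*n)² (g(n) = (n + (n + (4 + 6)))² = (n + (n + 10))² = (n + (10 + n))² = (10 + 2*n)²)
L(j, R) = -64
W(H) = 1/(1600 + H) (W(H) = 1/(H + 4*(5 + 15)²) = 1/(H + 4*20²) = 1/(H + 4*400) = 1/(H + 1600) = 1/(1600 + H))
L(121, 7 - 4*(-7)) + W(40) = -64 + 1/(1600 + 40) = -64 + 1/1640 = -104959/1640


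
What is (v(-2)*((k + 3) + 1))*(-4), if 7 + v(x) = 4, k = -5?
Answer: -12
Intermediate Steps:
v(x) = -3 (v(x) = -7 + 4 = -3)
(v(-2)*((k + 3) + 1))*(-4) = -3*((-5 + 3) + 1)*(-4) = -3*(-2 + 1)*(-4) = -3*(-1)*(-4) = 3*(-4) = -12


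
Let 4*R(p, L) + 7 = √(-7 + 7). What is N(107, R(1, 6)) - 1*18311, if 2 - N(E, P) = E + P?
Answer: -73657/4 ≈ -18414.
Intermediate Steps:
R(p, L) = -7/4 (R(p, L) = -7/4 + √(-7 + 7)/4 = -7/4 + √0/4 = -7/4 + (¼)*0 = -7/4 + 0 = -7/4)
N(E, P) = 2 - E - P (N(E, P) = 2 - (E + P) = 2 + (-E - P) = 2 - E - P)
N(107, R(1, 6)) - 1*18311 = (2 - 1*107 - 1*(-7/4)) - 1*18311 = (2 - 107 + 7/4) - 18311 = -413/4 - 18311 = -73657/4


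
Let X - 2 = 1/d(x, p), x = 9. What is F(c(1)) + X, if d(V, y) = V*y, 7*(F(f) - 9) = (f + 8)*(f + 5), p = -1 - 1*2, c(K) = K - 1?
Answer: 3152/189 ≈ 16.677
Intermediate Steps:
c(K) = -1 + K
p = -3 (p = -1 - 2 = -3)
F(f) = 9 + (5 + f)*(8 + f)/7 (F(f) = 9 + ((f + 8)*(f + 5))/7 = 9 + ((8 + f)*(5 + f))/7 = 9 + ((5 + f)*(8 + f))/7 = 9 + (5 + f)*(8 + f)/7)
X = 53/27 (X = 2 + 1/(9*(-3)) = 2 + 1/(-27) = 2 - 1/27 = 53/27 ≈ 1.9630)
F(c(1)) + X = (103/7 + (-1 + 1)**2/7 + 13*(-1 + 1)/7) + 53/27 = (103/7 + (1/7)*0**2 + (13/7)*0) + 53/27 = (103/7 + (1/7)*0 + 0) + 53/27 = (103/7 + 0 + 0) + 53/27 = 103/7 + 53/27 = 3152/189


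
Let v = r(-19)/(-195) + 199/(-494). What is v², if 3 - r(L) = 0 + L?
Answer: 14600041/54908100 ≈ 0.26590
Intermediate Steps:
r(L) = 3 - L (r(L) = 3 - (0 + L) = 3 - L)
v = -3821/7410 (v = (3 - 1*(-19))/(-195) + 199/(-494) = (3 + 19)*(-1/195) + 199*(-1/494) = 22*(-1/195) - 199/494 = -22/195 - 199/494 = -3821/7410 ≈ -0.51565)
v² = (-3821/7410)² = 14600041/54908100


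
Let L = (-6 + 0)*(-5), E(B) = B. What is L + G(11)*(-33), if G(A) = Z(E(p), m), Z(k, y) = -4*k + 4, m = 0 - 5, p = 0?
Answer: -102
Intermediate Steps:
m = -5
Z(k, y) = 4 - 4*k
G(A) = 4 (G(A) = 4 - 4*0 = 4 + 0 = 4)
L = 30 (L = -6*(-5) = 30)
L + G(11)*(-33) = 30 + 4*(-33) = 30 - 132 = -102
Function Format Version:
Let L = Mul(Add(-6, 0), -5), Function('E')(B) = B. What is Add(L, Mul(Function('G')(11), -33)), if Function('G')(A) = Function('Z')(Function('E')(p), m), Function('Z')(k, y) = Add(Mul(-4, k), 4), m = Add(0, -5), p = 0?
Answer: -102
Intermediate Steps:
m = -5
Function('Z')(k, y) = Add(4, Mul(-4, k))
Function('G')(A) = 4 (Function('G')(A) = Add(4, Mul(-4, 0)) = Add(4, 0) = 4)
L = 30 (L = Mul(-6, -5) = 30)
Add(L, Mul(Function('G')(11), -33)) = Add(30, Mul(4, -33)) = Add(30, -132) = -102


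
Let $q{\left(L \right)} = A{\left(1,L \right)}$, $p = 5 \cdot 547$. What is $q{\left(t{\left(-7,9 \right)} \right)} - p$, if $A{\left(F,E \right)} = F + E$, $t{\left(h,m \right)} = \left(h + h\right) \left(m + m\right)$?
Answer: $-2986$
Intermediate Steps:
$t{\left(h,m \right)} = 4 h m$ ($t{\left(h,m \right)} = 2 h 2 m = 4 h m$)
$A{\left(F,E \right)} = E + F$
$p = 2735$
$q{\left(L \right)} = 1 + L$ ($q{\left(L \right)} = L + 1 = 1 + L$)
$q{\left(t{\left(-7,9 \right)} \right)} - p = \left(1 + 4 \left(-7\right) 9\right) - 2735 = \left(1 - 252\right) - 2735 = -251 - 2735 = -2986$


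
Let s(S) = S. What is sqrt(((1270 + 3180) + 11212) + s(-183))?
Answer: sqrt(15479) ≈ 124.41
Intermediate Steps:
sqrt(((1270 + 3180) + 11212) + s(-183)) = sqrt(((1270 + 3180) + 11212) - 183) = sqrt((4450 + 11212) - 183) = sqrt(15662 - 183) = sqrt(15479)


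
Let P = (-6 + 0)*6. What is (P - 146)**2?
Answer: 33124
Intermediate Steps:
P = -36 (P = -6*6 = -36)
(P - 146)**2 = (-36 - 146)**2 = (-182)**2 = 33124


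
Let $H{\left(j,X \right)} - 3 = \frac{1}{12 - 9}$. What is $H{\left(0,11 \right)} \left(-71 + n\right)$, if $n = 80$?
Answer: $30$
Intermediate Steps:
$H{\left(j,X \right)} = \frac{10}{3}$ ($H{\left(j,X \right)} = 3 + \frac{1}{12 - 9} = 3 + \frac{1}{3} = \frac{10}{3}$)
$H{\left(0,11 \right)} \left(-71 + n\right) = \frac{10 \left(-71 + 80\right)}{3} = \frac{10}{3} \cdot 9 = 30$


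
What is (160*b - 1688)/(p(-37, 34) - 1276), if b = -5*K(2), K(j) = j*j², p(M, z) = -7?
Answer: 8088/1283 ≈ 6.3040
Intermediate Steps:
K(j) = j³
b = -40 (b = -5*2³ = -5*8 = -40)
(160*b - 1688)/(p(-37, 34) - 1276) = (160*(-40) - 1688)/(-7 - 1276) = (-6400 - 1688)/(-1283) = -8088*(-1/1283) = 8088/1283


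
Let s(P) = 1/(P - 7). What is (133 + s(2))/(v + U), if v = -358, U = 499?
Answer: 664/705 ≈ 0.94184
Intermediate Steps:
s(P) = 1/(-7 + P)
(133 + s(2))/(v + U) = (133 + 1/(-7 + 2))/(-358 + 499) = (133 + 1/(-5))/141 = (133 - 1/5)*(1/141) = (664/5)*(1/141) = 664/705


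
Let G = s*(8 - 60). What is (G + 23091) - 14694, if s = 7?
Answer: 8033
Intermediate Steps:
G = -364 (G = 7*(8 - 60) = 7*(-52) = -364)
(G + 23091) - 14694 = (-364 + 23091) - 14694 = 22727 - 14694 = 8033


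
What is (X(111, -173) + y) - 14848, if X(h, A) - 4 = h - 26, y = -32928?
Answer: -47687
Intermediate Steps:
X(h, A) = -22 + h (X(h, A) = 4 + (h - 26) = 4 + (-26 + h) = -22 + h)
(X(111, -173) + y) - 14848 = ((-22 + 111) - 32928) - 14848 = (89 - 32928) - 14848 = -32839 - 14848 = -47687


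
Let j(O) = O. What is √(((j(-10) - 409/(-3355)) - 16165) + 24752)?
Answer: 2*√24136074655/3355 ≈ 92.613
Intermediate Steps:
√(((j(-10) - 409/(-3355)) - 16165) + 24752) = √(((-10 - 409/(-3355)) - 16165) + 24752) = √(((-10 - 409*(-1/3355)) - 16165) + 24752) = √(((-10 + 409/3355) - 16165) + 24752) = √((-33141/3355 - 16165) + 24752) = √(-54266716/3355 + 24752) = √(28776244/3355) = 2*√24136074655/3355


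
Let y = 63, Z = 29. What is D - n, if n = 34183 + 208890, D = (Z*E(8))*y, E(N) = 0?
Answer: -243073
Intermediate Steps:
D = 0 (D = (29*0)*63 = 0*63 = 0)
n = 243073
D - n = 0 - 1*243073 = 0 - 243073 = -243073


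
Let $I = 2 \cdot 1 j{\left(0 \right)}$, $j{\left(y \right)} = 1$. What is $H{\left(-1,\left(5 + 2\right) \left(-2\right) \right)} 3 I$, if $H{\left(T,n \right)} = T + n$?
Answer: $-90$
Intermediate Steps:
$I = 2$ ($I = 2 \cdot 1 \cdot 1 = 2 \cdot 1 = 2$)
$H{\left(-1,\left(5 + 2\right) \left(-2\right) \right)} 3 I = \left(-1 + \left(5 + 2\right) \left(-2\right)\right) 3 \cdot 2 = \left(-1 + 7 \left(-2\right)\right) 3 \cdot 2 = \left(-1 - 14\right) 3 \cdot 2 = \left(-15\right) 3 \cdot 2 = \left(-45\right) 2 = -90$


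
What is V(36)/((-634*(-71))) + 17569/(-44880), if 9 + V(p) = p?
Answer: -394819603/1010114160 ≈ -0.39087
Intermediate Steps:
V(p) = -9 + p
V(36)/((-634*(-71))) + 17569/(-44880) = (-9 + 36)/((-634*(-71))) + 17569/(-44880) = 27/45014 + 17569*(-1/44880) = 27*(1/45014) - 17569/44880 = 27/45014 - 17569/44880 = -394819603/1010114160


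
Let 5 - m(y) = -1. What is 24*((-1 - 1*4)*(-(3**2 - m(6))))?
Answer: 360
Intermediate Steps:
m(y) = 6 (m(y) = 5 - 1*(-1) = 5 + 1 = 6)
24*((-1 - 1*4)*(-(3**2 - m(6)))) = 24*((-1 - 1*4)*(-(3**2 - 1*6))) = 24*((-1 - 4)*(-(9 - 6))) = 24*(-(-5)*3) = 24*(-5*(-3)) = 24*15 = 360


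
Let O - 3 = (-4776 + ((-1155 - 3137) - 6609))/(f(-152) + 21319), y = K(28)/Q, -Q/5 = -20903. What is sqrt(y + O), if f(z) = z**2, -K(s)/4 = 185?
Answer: 2*sqrt(569088389719736967)/928573969 ≈ 1.6248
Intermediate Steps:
K(s) = -740 (K(s) = -4*185 = -740)
Q = 104515 (Q = -5*(-20903) = 104515)
y = -148/20903 (y = -740/104515 = -740*1/104515 = -148/20903 ≈ -0.0070803)
O = 117592/44423 (O = 3 + (-4776 + ((-1155 - 3137) - 6609))/((-152)**2 + 21319) = 3 + (-4776 + (-4292 - 6609))/(23104 + 21319) = 3 + (-4776 - 10901)/44423 = 3 - 15677*1/44423 = 3 - 15677/44423 = 117592/44423 ≈ 2.6471)
sqrt(y + O) = sqrt(-148/20903 + 117592/44423) = sqrt(2451450972/928573969) = 2*sqrt(569088389719736967)/928573969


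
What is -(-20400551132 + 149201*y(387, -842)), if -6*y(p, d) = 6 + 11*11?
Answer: 122422255319/6 ≈ 2.0404e+10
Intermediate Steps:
y(p, d) = -127/6 (y(p, d) = -(6 + 11*11)/6 = -(6 + 121)/6 = -⅙*127 = -127/6)
-(-20400551132 + 149201*y(387, -842)) = -149201/(1/(-127/6 - 136732)) = -149201/(1/(-820519/6)) = -149201/(-6/820519) = -149201*(-820519/6) = 122422255319/6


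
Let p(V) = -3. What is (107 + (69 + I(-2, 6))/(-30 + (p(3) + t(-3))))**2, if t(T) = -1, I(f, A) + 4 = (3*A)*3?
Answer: 42849/4 ≈ 10712.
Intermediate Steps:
I(f, A) = -4 + 9*A (I(f, A) = -4 + (3*A)*3 = -4 + 9*A)
(107 + (69 + I(-2, 6))/(-30 + (p(3) + t(-3))))**2 = (107 + (69 + (-4 + 9*6))/(-30 + (-3 - 1)))**2 = (107 + (69 + (-4 + 54))/(-30 - 4))**2 = (107 + (69 + 50)/(-34))**2 = (107 + 119*(-1/34))**2 = (107 - 7/2)**2 = (207/2)**2 = 42849/4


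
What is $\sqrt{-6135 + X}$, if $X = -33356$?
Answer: $i \sqrt{39491} \approx 198.72 i$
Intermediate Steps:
$\sqrt{-6135 + X} = \sqrt{-6135 - 33356} = \sqrt{-39491} = i \sqrt{39491}$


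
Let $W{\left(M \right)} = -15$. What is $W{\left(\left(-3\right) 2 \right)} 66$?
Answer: $-990$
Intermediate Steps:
$W{\left(\left(-3\right) 2 \right)} 66 = \left(-15\right) 66 = -990$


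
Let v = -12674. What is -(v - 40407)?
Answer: 53081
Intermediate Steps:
-(v - 40407) = -(-12674 - 40407) = -1*(-53081) = 53081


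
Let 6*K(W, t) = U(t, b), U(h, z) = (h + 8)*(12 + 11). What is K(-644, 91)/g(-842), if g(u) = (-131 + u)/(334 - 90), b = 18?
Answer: -92598/973 ≈ -95.167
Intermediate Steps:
U(h, z) = 184 + 23*h (U(h, z) = (8 + h)*23 = 184 + 23*h)
g(u) = -131/244 + u/244 (g(u) = (-131 + u)/244 = (-131 + u)*(1/244) = -131/244 + u/244)
K(W, t) = 92/3 + 23*t/6 (K(W, t) = (184 + 23*t)/6 = 92/3 + 23*t/6)
K(-644, 91)/g(-842) = (92/3 + (23/6)*91)/(-131/244 + (1/244)*(-842)) = (92/3 + 2093/6)/(-131/244 - 421/122) = 759/(2*(-973/244)) = (759/2)*(-244/973) = -92598/973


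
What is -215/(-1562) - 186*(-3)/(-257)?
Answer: -816341/401434 ≈ -2.0336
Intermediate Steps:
-215/(-1562) - 186*(-3)/(-257) = -215*(-1/1562) + 558*(-1/257) = 215/1562 - 558/257 = -816341/401434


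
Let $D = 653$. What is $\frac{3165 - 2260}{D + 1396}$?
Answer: $\frac{905}{2049} \approx 0.44168$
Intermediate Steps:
$\frac{3165 - 2260}{D + 1396} = \frac{3165 - 2260}{653 + 1396} = \frac{905}{2049}$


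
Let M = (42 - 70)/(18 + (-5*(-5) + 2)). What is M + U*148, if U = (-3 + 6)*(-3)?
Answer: -59968/45 ≈ -1332.6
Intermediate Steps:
U = -9 (U = 3*(-3) = -9)
M = -28/45 (M = -28/(18 + (25 + 2)) = -28/(18 + 27) = -28/45 ≈ -0.62222)
M + U*148 = -28/45 - 9*148 = -28/45 - 1332 = -59968/45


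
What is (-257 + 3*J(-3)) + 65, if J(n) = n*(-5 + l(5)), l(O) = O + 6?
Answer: -246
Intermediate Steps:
l(O) = 6 + O
J(n) = 6*n (J(n) = n*(-5 + (6 + 5)) = n*(-5 + 11) = n*6 = 6*n)
(-257 + 3*J(-3)) + 65 = (-257 + 3*(6*(-3))) + 65 = (-257 + 3*(-18)) + 65 = (-257 - 54) + 65 = -311 + 65 = -246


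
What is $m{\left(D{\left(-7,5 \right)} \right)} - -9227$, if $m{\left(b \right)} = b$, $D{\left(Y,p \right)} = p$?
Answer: $9232$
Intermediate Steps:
$m{\left(D{\left(-7,5 \right)} \right)} - -9227 = 5 - -9227 = 5 + 9227 = 9232$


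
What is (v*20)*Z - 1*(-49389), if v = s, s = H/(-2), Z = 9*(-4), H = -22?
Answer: 41469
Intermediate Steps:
Z = -36
s = 11 (s = -22/(-2) = -22*(-½) = 11)
v = 11
(v*20)*Z - 1*(-49389) = (11*20)*(-36) - 1*(-49389) = 220*(-36) + 49389 = -7920 + 49389 = 41469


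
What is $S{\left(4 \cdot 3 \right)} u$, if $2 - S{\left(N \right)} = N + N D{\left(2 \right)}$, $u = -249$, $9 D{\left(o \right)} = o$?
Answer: $3154$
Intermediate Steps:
$D{\left(o \right)} = \frac{o}{9}$
$S{\left(N \right)} = 2 - \frac{11 N}{9}$ ($S{\left(N \right)} = 2 - \left(N + N \frac{1}{9} \cdot 2\right) = 2 - \left(N + N \frac{2}{9}\right) = 2 - \left(N + \frac{2 N}{9}\right) = 2 - \frac{11 N}{9}$)
$S{\left(4 \cdot 3 \right)} u = \left(2 - \frac{11 \cdot 4 \cdot 3}{9}\right) \left(-249\right) = \left(2 - \frac{44}{3}\right) \left(-249\right) = \left(- \frac{38}{3}\right) \left(-249\right) = 3154$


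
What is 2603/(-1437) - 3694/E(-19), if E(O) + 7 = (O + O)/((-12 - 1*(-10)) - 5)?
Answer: 37129313/15807 ≈ 2348.9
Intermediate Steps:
E(O) = -7 - 2*O/7 (E(O) = -7 + (O + O)/((-12 - 1*(-10)) - 5) = -7 + (2*O)/((-12 + 10) - 5) = -7 + (2*O)/(-2 - 5) = -7 + (2*O)/(-7) = -7 + (2*O)*(-1/7) = -7 - 2*O/7)
2603/(-1437) - 3694/E(-19) = 2603/(-1437) - 3694/(-7 - 2/7*(-19)) = 2603*(-1/1437) - 3694/(-7 + 38/7) = -2603/1437 - 3694/(-11/7) = -2603/1437 - 3694*(-7/11) = -2603/1437 + 25858/11 = 37129313/15807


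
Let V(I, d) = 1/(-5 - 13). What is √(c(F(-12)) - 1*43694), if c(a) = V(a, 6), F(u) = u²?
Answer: I*√1572986/6 ≈ 209.03*I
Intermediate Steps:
V(I, d) = -1/18 (V(I, d) = 1/(-18) = -1/18)
c(a) = -1/18
√(c(F(-12)) - 1*43694) = √(-1/18 - 1*43694) = √(-1/18 - 43694) = √(-786493/18) = I*√1572986/6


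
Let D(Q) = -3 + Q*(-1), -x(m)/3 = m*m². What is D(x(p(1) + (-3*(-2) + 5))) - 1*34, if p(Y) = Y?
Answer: 5147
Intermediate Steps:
x(m) = -3*m³ (x(m) = -3*m*m² = -3*m³)
D(Q) = -3 - Q
D(x(p(1) + (-3*(-2) + 5))) - 1*34 = (-3 - (-3)*(1 + (-3*(-2) + 5))³) - 1*34 = (-3 - (-3)*(1 + (6 + 5))³) - 34 = (-3 - (-3)*(1 + 11)³) - 34 = (-3 - (-3)*12³) - 34 = (-3 - (-3)*1728) - 34 = (-3 - 1*(-5184)) - 34 = (-3 + 5184) - 34 = 5181 - 34 = 5147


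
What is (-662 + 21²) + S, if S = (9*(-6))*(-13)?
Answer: 481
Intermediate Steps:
S = 702 (S = -54*(-13) = 702)
(-662 + 21²) + S = (-662 + 21²) + 702 = (-662 + 441) + 702 = -221 + 702 = 481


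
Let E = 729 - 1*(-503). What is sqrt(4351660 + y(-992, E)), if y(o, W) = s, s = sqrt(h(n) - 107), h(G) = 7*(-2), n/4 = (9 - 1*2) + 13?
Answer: sqrt(4351660 + 11*I) ≈ 2086.1 + 0.e-3*I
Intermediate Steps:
E = 1232 (E = 729 + 503 = 1232)
n = 80 (n = 4*((9 - 1*2) + 13) = 4*((9 - 2) + 13) = 4*(7 + 13) = 4*20 = 80)
h(G) = -14
s = 11*I (s = sqrt(-14 - 107) = sqrt(-121) = 11*I ≈ 11.0*I)
y(o, W) = 11*I
sqrt(4351660 + y(-992, E)) = sqrt(4351660 + 11*I)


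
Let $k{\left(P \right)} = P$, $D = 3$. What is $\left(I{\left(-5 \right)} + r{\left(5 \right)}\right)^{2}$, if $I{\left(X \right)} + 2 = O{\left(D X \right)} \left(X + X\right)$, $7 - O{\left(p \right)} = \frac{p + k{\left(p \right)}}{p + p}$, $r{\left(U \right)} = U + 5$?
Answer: $2704$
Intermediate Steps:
$r{\left(U \right)} = 5 + U$
$O{\left(p \right)} = 6$ ($O{\left(p \right)} = 7 - \frac{p + p}{p + p} = 7 - \frac{2 p}{2 p} = 7 - 2 p \frac{1}{2 p} = 7 - 1 = 6$)
$I{\left(X \right)} = -2 + 12 X$ ($I{\left(X \right)} = -2 + 6 \left(X + X\right) = -2 + 6 \cdot 2 X = -2 + 12 X$)
$\left(I{\left(-5 \right)} + r{\left(5 \right)}\right)^{2} = \left(\left(-2 + 12 \left(-5\right)\right) + \left(5 + 5\right)\right)^{2} = \left(\left(-2 - 60\right) + 10\right)^{2} = \left(-62 + 10\right)^{2} = \left(-52\right)^{2} = 2704$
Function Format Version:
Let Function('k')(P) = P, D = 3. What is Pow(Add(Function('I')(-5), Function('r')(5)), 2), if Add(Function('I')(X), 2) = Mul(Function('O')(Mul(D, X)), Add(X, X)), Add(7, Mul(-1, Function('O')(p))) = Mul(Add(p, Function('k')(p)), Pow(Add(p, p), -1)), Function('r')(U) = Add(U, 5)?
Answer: 2704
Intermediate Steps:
Function('r')(U) = Add(5, U)
Function('O')(p) = 6 (Function('O')(p) = Add(7, Mul(-1, Mul(Add(p, p), Pow(Add(p, p), -1)))) = Add(7, Mul(-1, Mul(Mul(2, p), Pow(Mul(2, p), -1)))) = Add(7, Mul(-1, Mul(Mul(2, p), Mul(Rational(1, 2), Pow(p, -1))))) = Add(7, Mul(-1, 1)) = Add(7, -1) = 6)
Function('I')(X) = Add(-2, Mul(12, X)) (Function('I')(X) = Add(-2, Mul(6, Add(X, X))) = Add(-2, Mul(6, Mul(2, X))) = Add(-2, Mul(12, X)))
Pow(Add(Function('I')(-5), Function('r')(5)), 2) = Pow(Add(Add(-2, Mul(12, -5)), Add(5, 5)), 2) = Pow(Add(Add(-2, -60), 10), 2) = Pow(Add(-62, 10), 2) = Pow(-52, 2) = 2704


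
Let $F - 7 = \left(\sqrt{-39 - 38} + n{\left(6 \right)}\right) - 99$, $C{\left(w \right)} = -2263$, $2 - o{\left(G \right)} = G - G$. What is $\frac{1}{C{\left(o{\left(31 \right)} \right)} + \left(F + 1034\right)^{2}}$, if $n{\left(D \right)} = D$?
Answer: $- \frac{i}{- 896364 i + 1896 \sqrt{77}} \approx 1.1152 \cdot 10^{-6} - 2.07 \cdot 10^{-8} i$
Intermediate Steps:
$o{\left(G \right)} = 2$ ($o{\left(G \right)} = 2 - \left(G - G\right) = 2 - 0 = 2 + 0 = 2$)
$F = -86 + i \sqrt{77}$ ($F = 7 + \left(\left(\sqrt{-39 - 38} + 6\right) - 99\right) = 7 + \left(\left(\sqrt{-77} + 6\right) - 99\right) = 7 - \left(93 - i \sqrt{77}\right) = -86 + i \sqrt{77} \approx -86.0 + 8.775 i$)
$\frac{1}{C{\left(o{\left(31 \right)} \right)} + \left(F + 1034\right)^{2}} = \frac{1}{-2263 + \left(\left(-86 + i \sqrt{77}\right) + 1034\right)^{2}} = \frac{1}{-2263 + \left(948 + i \sqrt{77}\right)^{2}}$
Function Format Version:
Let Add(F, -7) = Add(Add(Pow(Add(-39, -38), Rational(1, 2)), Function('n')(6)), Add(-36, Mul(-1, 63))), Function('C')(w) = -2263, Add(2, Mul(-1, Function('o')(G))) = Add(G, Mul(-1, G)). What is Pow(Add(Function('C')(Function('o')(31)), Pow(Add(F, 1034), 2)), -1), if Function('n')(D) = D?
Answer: Mul(-1, I, Pow(Add(Mul(-896364, I), Mul(1896, Pow(77, Rational(1, 2)))), -1)) ≈ Add(1.1152e-6, Mul(-2.0700e-8, I))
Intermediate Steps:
Function('o')(G) = 2 (Function('o')(G) = Add(2, Mul(-1, Add(G, Mul(-1, G)))) = Add(2, Mul(-1, 0)) = Add(2, 0) = 2)
F = Add(-86, Mul(I, Pow(77, Rational(1, 2)))) (F = Add(7, Add(Add(Pow(Add(-39, -38), Rational(1, 2)), 6), Add(-36, Mul(-1, 63)))) = Add(7, Add(Add(Pow(-77, Rational(1, 2)), 6), Add(-36, -63))) = Add(7, Add(Add(Mul(I, Pow(77, Rational(1, 2))), 6), -99)) = Add(7, Add(Add(6, Mul(I, Pow(77, Rational(1, 2)))), -99)) = Add(7, Add(-93, Mul(I, Pow(77, Rational(1, 2))))) = Add(-86, Mul(I, Pow(77, Rational(1, 2)))) ≈ Add(-86.000, Mul(8.7750, I)))
Pow(Add(Function('C')(Function('o')(31)), Pow(Add(F, 1034), 2)), -1) = Pow(Add(-2263, Pow(Add(Add(-86, Mul(I, Pow(77, Rational(1, 2)))), 1034), 2)), -1) = Pow(Add(-2263, Pow(Add(948, Mul(I, Pow(77, Rational(1, 2)))), 2)), -1)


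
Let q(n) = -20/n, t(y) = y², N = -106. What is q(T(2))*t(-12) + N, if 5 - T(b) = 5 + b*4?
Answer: 254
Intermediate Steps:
T(b) = -4*b (T(b) = 5 - (5 + b*4) = 5 - (5 + 4*b) = 5 + (-5 - 4*b) = -4*b)
q(T(2))*t(-12) + N = -20/((-4*2))*(-12)² - 106 = -20/(-8)*144 - 106 = -20*(-⅛)*144 - 106 = (5/2)*144 - 106 = 360 - 106 = 254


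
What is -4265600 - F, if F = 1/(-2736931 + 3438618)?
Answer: -2993116067201/701687 ≈ -4.2656e+6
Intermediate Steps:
F = 1/701687 ≈ 1.4251e-6
-4265600 - F = -4265600 - 1*1/701687 = -4265600 - 1/701687 = -2993116067201/701687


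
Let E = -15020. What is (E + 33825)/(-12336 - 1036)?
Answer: -18805/13372 ≈ -1.4063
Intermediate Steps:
(E + 33825)/(-12336 - 1036) = (-15020 + 33825)/(-12336 - 1036) = 18805/(-13372) = 18805*(-1/13372) = -18805/13372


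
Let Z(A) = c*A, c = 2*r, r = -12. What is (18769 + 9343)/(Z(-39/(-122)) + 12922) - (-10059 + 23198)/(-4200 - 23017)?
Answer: 28511572565/10720422479 ≈ 2.6596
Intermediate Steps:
c = -24 (c = 2*(-12) = -24)
Z(A) = -24*A
(18769 + 9343)/(Z(-39/(-122)) + 12922) - (-10059 + 23198)/(-4200 - 23017) = (18769 + 9343)/(-(-936)/(-122) + 12922) - (-10059 + 23198)/(-4200 - 23017) = 28112/(-(-936)*(-1)/122 + 12922) - 13139/(-27217) = 28112/(-24*39/122 + 12922) - 13139*(-1)/27217 = 28112/(-468/61 + 12922) - 1*(-13139/27217) = 28112/(787774/61) + 13139/27217 = 28112*(61/787774) + 13139/27217 = 857416/393887 + 13139/27217 = 28511572565/10720422479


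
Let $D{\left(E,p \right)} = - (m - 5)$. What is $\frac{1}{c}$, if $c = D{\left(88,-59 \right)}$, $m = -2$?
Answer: $\frac{1}{7} \approx 0.14286$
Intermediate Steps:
$D{\left(E,p \right)} = 7$ ($D{\left(E,p \right)} = - (-2 - 5) = \left(-1\right) \left(-7\right) = 7$)
$c = 7$
$\frac{1}{c} = \frac{1}{7}$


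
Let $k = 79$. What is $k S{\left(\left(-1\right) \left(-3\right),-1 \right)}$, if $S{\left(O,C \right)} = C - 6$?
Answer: $-553$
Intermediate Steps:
$S{\left(O,C \right)} = -6 + C$
$k S{\left(\left(-1\right) \left(-3\right),-1 \right)} = 79 \left(-6 - 1\right) = 79 \left(-7\right) = -553$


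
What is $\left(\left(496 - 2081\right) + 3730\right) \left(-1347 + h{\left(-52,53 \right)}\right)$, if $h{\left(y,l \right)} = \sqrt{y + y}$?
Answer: $-2889315 + 4290 i \sqrt{26} \approx -2.8893 \cdot 10^{6} + 21875.0 i$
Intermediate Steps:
$h{\left(y,l \right)} = \sqrt{2} \sqrt{y}$ ($h{\left(y,l \right)} = \sqrt{2 y} = \sqrt{2} \sqrt{y}$)
$\left(\left(496 - 2081\right) + 3730\right) \left(-1347 + h{\left(-52,53 \right)}\right) = \left(\left(496 - 2081\right) + 3730\right) \left(-1347 + \sqrt{2} \sqrt{-52}\right) = \left(-1585 + 3730\right) \left(-1347 + \sqrt{2} \cdot 2 i \sqrt{13}\right) = 2145 \left(-1347 + 2 i \sqrt{26}\right) = -2889315 + 4290 i \sqrt{26}$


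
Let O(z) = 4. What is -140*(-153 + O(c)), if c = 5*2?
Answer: 20860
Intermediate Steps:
c = 10
-140*(-153 + O(c)) = -140*(-153 + 4) = -140*(-149) = 20860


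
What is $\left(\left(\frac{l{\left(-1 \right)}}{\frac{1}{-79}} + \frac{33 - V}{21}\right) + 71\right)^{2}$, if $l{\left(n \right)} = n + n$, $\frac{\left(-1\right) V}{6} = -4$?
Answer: $\frac{2579236}{49} \approx 52638.0$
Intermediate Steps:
$V = 24$ ($V = \left(-6\right) \left(-4\right) = 24$)
$l{\left(n \right)} = 2 n$
$\left(\left(\frac{l{\left(-1 \right)}}{\frac{1}{-79}} + \frac{33 - V}{21}\right) + 71\right)^{2} = \left(\left(\frac{2 \left(-1\right)}{\frac{1}{-79}} + \frac{33 - 24}{21}\right) + 71\right)^{2} = \left(\left(- \frac{2}{- \frac{1}{79}} + \left(33 - 24\right) \frac{1}{21}\right) + 71\right)^{2} = \left(\left(\left(-2\right) \left(-79\right) + 9 \cdot \frac{1}{21}\right) + 71\right)^{2} = \left(\left(158 + \frac{3}{7}\right) + 71\right)^{2} = \left(\frac{1109}{7} + 71\right)^{2} = \left(\frac{1606}{7}\right)^{2} = \frac{2579236}{49}$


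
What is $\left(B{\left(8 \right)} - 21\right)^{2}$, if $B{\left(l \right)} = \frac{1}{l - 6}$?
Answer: $\frac{1681}{4} \approx 420.25$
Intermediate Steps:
$B{\left(l \right)} = \frac{1}{-6 + l}$
$\left(B{\left(8 \right)} - 21\right)^{2} = \left(\frac{1}{-6 + 8} - 21\right)^{2} = \left(\frac{1}{2} - 21\right)^{2} = \left(- \frac{41}{2}\right)^{2} = \frac{1681}{4}$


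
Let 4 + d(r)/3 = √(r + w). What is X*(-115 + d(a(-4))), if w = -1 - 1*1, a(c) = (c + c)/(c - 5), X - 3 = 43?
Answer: -5842 + 46*I*√10 ≈ -5842.0 + 145.46*I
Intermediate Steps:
X = 46 (X = 3 + 43 = 46)
a(c) = 2*c/(-5 + c) (a(c) = (2*c)/(-5 + c) = 2*c/(-5 + c))
w = -2 (w = -1 - 1 = -2)
d(r) = -12 + 3*√(-2 + r) (d(r) = -12 + 3*√(r - 2) = -12 + 3*√(-2 + r))
X*(-115 + d(a(-4))) = 46*(-115 + (-12 + 3*√(-2 + 2*(-4)/(-5 - 4)))) = 46*(-115 + (-12 + 3*√(-2 + 2*(-4)/(-9)))) = 46*(-115 + (-12 + 3*√(-2 + 2*(-4)*(-⅑)))) = 46*(-115 + (-12 + 3*√(-2 + 8/9))) = 46*(-115 + (-12 + 3*√(-10/9))) = 46*(-115 + (-12 + 3*(I*√10/3))) = 46*(-115 + (-12 + I*√10)) = 46*(-127 + I*√10) = -5842 + 46*I*√10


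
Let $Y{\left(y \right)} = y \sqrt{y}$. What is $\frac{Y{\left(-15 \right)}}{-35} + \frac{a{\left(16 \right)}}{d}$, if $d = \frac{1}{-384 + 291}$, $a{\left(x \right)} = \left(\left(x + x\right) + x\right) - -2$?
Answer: $-4650 + \frac{3 i \sqrt{15}}{7} \approx -4650.0 + 1.6598 i$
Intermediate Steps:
$Y{\left(y \right)} = y^{\frac{3}{2}}$
$a{\left(x \right)} = 2 + 3 x$ ($a{\left(x \right)} = \left(2 x + x\right) + 2 = 3 x + 2 = 2 + 3 x$)
$d = - \frac{1}{93}$ ($d = \frac{1}{-93} = - \frac{1}{93} \approx -0.010753$)
$\frac{Y{\left(-15 \right)}}{-35} + \frac{a{\left(16 \right)}}{d} = \frac{\left(-15\right)^{\frac{3}{2}}}{-35} + \frac{2 + 3 \cdot 16}{- \frac{1}{93}} = - 15 i \sqrt{15} \left(- \frac{1}{35}\right) + \left(2 + 48\right) \left(-93\right) = \frac{3 i \sqrt{15}}{7} + 50 \left(-93\right) = \frac{3 i \sqrt{15}}{7} - 4650 = -4650 + \frac{3 i \sqrt{15}}{7}$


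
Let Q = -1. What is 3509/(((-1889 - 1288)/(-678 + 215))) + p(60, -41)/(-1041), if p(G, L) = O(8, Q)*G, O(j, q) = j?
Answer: 563251129/1102419 ≈ 510.92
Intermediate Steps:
p(G, L) = 8*G
3509/(((-1889 - 1288)/(-678 + 215))) + p(60, -41)/(-1041) = 3509/(((-1889 - 1288)/(-678 + 215))) + (8*60)/(-1041) = 3509/((-3177/(-463))) + 480*(-1/1041) = 3509/((-3177*(-1/463))) - 160/347 = 3509/(3177/463) - 160/347 = 3509*(463/3177) - 160/347 = 1624667/3177 - 160/347 = 563251129/1102419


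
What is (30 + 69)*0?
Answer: 0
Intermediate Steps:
(30 + 69)*0 = 99*0 = 0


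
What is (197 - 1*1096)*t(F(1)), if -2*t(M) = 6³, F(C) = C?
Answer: 97092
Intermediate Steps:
t(M) = -108 (t(M) = -½*6³ = -½*216 = -108)
(197 - 1*1096)*t(F(1)) = (197 - 1*1096)*(-108) = (197 - 1096)*(-108) = -899*(-108) = 97092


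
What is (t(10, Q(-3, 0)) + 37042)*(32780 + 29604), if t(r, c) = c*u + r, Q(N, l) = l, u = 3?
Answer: 2311451968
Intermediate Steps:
t(r, c) = r + 3*c (t(r, c) = c*3 + r = 3*c + r = r + 3*c)
(t(10, Q(-3, 0)) + 37042)*(32780 + 29604) = ((10 + 3*0) + 37042)*(32780 + 29604) = ((10 + 0) + 37042)*62384 = (10 + 37042)*62384 = 37052*62384 = 2311451968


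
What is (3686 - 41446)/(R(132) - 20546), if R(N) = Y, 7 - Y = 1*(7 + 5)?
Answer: 37760/20551 ≈ 1.8374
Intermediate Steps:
Y = -5 (Y = 7 - (7 + 5) = 7 - 12 = -5)
R(N) = -5
(3686 - 41446)/(R(132) - 20546) = (3686 - 41446)/(-5 - 20546) = -37760/(-20551) = -37760*(-1/20551) = 37760/20551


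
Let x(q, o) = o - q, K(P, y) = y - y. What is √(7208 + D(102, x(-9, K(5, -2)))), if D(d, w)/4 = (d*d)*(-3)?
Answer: 2*I*√29410 ≈ 342.99*I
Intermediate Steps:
K(P, y) = 0
D(d, w) = -12*d² (D(d, w) = 4*((d*d)*(-3)) = 4*(d²*(-3)) = 4*(-3*d²) = -12*d²)
√(7208 + D(102, x(-9, K(5, -2)))) = √(7208 - 12*102²) = √(7208 - 12*10404) = √(7208 - 124848) = √(-117640) = 2*I*√29410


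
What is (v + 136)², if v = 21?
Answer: 24649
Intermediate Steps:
(v + 136)² = (21 + 136)² = 157² = 24649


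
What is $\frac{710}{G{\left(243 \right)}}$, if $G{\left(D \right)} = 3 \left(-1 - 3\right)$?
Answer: $- \frac{355}{6} \approx -59.167$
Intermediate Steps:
$G{\left(D \right)} = -12$ ($G{\left(D \right)} = 3 \left(-4\right) = -12$)
$\frac{710}{G{\left(243 \right)}} = \frac{710}{-12} = 710 \left(- \frac{1}{12}\right) = - \frac{355}{6}$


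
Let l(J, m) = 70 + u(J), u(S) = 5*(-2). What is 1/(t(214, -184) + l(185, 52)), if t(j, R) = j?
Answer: 1/274 ≈ 0.0036496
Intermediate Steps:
u(S) = -10
l(J, m) = 60 (l(J, m) = 70 - 10 = 60)
1/(t(214, -184) + l(185, 52)) = 1/(214 + 60) = 1/274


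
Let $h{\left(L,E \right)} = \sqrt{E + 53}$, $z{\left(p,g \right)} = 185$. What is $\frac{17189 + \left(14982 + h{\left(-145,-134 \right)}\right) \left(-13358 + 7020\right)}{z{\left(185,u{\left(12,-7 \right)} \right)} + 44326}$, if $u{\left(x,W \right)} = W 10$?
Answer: $- \frac{94938727}{44511} - \frac{19014 i}{14837} \approx -2132.9 - 1.2815 i$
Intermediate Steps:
$u{\left(x,W \right)} = 10 W$
$h{\left(L,E \right)} = \sqrt{53 + E}$
$\frac{17189 + \left(14982 + h{\left(-145,-134 \right)}\right) \left(-13358 + 7020\right)}{z{\left(185,u{\left(12,-7 \right)} \right)} + 44326} = \frac{17189 + \left(14982 + \sqrt{53 - 134}\right) \left(-13358 + 7020\right)}{185 + 44326} = \frac{17189 + \left(14982 + \sqrt{-81}\right) \left(-6338\right)}{44511} = \left(17189 + \left(14982 + 9 i\right) \left(-6338\right)\right) \frac{1}{44511} = \left(17189 - \left(94955916 + 57042 i\right)\right) \frac{1}{44511} = \left(-94938727 - 57042 i\right) \frac{1}{44511} = - \frac{94938727}{44511} - \frac{19014 i}{14837}$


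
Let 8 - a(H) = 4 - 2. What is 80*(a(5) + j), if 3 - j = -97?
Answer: 8480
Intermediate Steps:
j = 100 (j = 3 - 1*(-97) = 3 + 97 = 100)
a(H) = 6 (a(H) = 8 - (4 - 2) = 8 - 1*2 = 8 - 2 = 6)
80*(a(5) + j) = 80*(6 + 100) = 80*106 = 8480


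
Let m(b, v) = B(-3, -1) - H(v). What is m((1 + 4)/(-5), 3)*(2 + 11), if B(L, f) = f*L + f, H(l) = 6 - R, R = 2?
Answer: -26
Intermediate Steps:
H(l) = 4 (H(l) = 6 - 1*2 = 6 - 2 = 4)
B(L, f) = f + L*f (B(L, f) = L*f + f = f + L*f)
m(b, v) = -2 (m(b, v) = -(1 - 3) - 1*4 = -1*(-2) - 4 = 2 - 4 = -2)
m((1 + 4)/(-5), 3)*(2 + 11) = -2*(2 + 11) = -2*13 = -26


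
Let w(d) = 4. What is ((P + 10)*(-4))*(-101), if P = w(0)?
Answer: 5656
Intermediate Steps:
P = 4
((P + 10)*(-4))*(-101) = ((4 + 10)*(-4))*(-101) = (14*(-4))*(-101) = -56*(-101) = 5656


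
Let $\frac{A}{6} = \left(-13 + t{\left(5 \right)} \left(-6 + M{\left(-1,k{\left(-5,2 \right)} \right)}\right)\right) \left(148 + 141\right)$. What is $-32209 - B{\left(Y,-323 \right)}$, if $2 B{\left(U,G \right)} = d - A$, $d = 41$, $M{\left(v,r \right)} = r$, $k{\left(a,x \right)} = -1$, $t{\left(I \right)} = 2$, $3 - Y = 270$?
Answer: $- \frac{111277}{2} \approx -55639.0$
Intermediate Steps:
$Y = -267$ ($Y = 3 - 270 = -267$)
$A = -46818$ ($A = 6 \left(-13 + 2 \left(-6 - 1\right)\right) \left(148 + 141\right) = 6 \left(-13 + 2 \left(-7\right)\right) 289 = 6 \left(-13 - 14\right) 289 = 6 \left(\left(-27\right) 289\right) = 6 \left(-7803\right) = -46818$)
$B{\left(U,G \right)} = \frac{46859}{2}$ ($B{\left(U,G \right)} = \frac{41 - -46818}{2} = \frac{41 + 46818}{2} = \frac{1}{2} \cdot 46859 = \frac{46859}{2}$)
$-32209 - B{\left(Y,-323 \right)} = -32209 - \frac{46859}{2} = - \frac{111277}{2}$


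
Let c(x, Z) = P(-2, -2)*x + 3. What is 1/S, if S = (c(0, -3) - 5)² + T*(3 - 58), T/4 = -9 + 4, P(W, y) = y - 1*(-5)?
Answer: 1/1104 ≈ 0.00090580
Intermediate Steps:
P(W, y) = 5 + y (P(W, y) = y + 5 = 5 + y)
T = -20 (T = 4*(-9 + 4) = 4*(-5) = -20)
c(x, Z) = 3 + 3*x (c(x, Z) = (5 - 2)*x + 3 = 3*x + 3 = 3 + 3*x)
S = 1104 (S = ((3 + 3*0) - 5)² - 20*(3 - 58) = ((3 + 0) - 5)² - 20*(-55) = (3 - 5)² + 1100 = (-2)² + 1100 = 4 + 1100 = 1104)
1/S = 1/1104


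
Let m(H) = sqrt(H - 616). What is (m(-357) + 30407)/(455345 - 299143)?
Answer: 30407/156202 + I*sqrt(973)/156202 ≈ 0.19466 + 0.0001997*I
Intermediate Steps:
m(H) = sqrt(-616 + H)
(m(-357) + 30407)/(455345 - 299143) = (sqrt(-616 - 357) + 30407)/(455345 - 299143) = (sqrt(-973) + 30407)/156202 = (I*sqrt(973) + 30407)*(1/156202) = (30407 + I*sqrt(973))*(1/156202) = 30407/156202 + I*sqrt(973)/156202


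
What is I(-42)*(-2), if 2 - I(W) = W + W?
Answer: -172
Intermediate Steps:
I(W) = 2 - 2*W (I(W) = 2 - (W + W) = 2 - 2*W)
I(-42)*(-2) = (2 - 2*(-42))*(-2) = (2 + 84)*(-2) = 86*(-2) = -172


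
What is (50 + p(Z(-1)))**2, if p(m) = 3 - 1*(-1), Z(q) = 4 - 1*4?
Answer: 2916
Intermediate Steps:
Z(q) = 0 (Z(q) = 4 - 4 = 0)
p(m) = 4 (p(m) = 3 + 1 = 4)
(50 + p(Z(-1)))**2 = (50 + 4)**2 = 54**2 = 2916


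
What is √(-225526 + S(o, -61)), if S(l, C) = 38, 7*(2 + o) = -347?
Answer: 4*I*√14093 ≈ 474.86*I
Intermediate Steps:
o = -361/7 (o = -2 + (⅐)*(-347) = -2 - 347/7 = -361/7 ≈ -51.571)
√(-225526 + S(o, -61)) = √(-225526 + 38) = √(-225488) = 4*I*√14093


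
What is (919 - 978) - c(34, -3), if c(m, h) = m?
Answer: -93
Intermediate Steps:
(919 - 978) - c(34, -3) = (919 - 978) - 1*34 = -59 - 34 = -93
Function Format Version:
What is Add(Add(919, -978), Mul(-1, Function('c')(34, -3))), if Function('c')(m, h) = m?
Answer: -93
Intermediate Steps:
Add(Add(919, -978), Mul(-1, Function('c')(34, -3))) = Add(Add(919, -978), Mul(-1, 34)) = Add(-59, -34) = -93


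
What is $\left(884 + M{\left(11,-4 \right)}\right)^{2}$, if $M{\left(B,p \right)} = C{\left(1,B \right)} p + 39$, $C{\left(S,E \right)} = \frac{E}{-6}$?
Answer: $\frac{7789681}{9} \approx 8.6552 \cdot 10^{5}$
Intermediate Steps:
$C{\left(S,E \right)} = - \frac{E}{6}$ ($C{\left(S,E \right)} = E \left(- \frac{1}{6}\right) = - \frac{E}{6}$)
$M{\left(B,p \right)} = 39 - \frac{B p}{6}$ ($M{\left(B,p \right)} = - \frac{B}{6} p + 39 = - \frac{B p}{6} + 39 = 39 - \frac{B p}{6}$)
$\left(884 + M{\left(11,-4 \right)}\right)^{2} = \left(884 + \left(39 - \frac{11}{6} \left(-4\right)\right)\right)^{2} = \left(884 + \left(39 + \frac{22}{3}\right)\right)^{2} = \left(884 + \frac{139}{3}\right)^{2} = \left(\frac{2791}{3}\right)^{2} = \frac{7789681}{9}$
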